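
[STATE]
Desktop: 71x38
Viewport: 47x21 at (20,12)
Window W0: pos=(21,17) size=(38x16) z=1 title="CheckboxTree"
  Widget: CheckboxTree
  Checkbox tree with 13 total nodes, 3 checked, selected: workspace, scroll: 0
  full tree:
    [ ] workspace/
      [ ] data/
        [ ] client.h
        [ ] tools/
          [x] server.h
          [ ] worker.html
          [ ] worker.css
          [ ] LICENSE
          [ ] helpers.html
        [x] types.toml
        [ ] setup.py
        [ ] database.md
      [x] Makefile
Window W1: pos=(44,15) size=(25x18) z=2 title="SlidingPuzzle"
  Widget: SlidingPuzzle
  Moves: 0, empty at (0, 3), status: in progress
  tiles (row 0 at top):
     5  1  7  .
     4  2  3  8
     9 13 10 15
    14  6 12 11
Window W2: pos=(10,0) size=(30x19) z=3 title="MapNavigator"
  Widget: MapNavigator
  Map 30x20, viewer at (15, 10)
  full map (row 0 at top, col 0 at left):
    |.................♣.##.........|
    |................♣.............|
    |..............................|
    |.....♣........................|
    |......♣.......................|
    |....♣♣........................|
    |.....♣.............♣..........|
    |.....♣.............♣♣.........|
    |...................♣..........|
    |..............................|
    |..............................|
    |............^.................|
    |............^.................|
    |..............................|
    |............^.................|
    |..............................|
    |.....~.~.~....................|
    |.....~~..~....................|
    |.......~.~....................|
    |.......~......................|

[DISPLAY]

..^................┃                           
...................┃                           
..^................┃                           
...................┃    ┏━━━━━━━━━━━━━━━━━━━━━━
...................┃    ┃ SlidingPuzzle        
...................┃━━━━┠──────────────────────
━━━━━━━━━━━━━━━━━━━┛    ┃┌────┬────┬────┬────┐ 
 ┠──────────────────────┃│  5 │  1 │  7 │    │ 
 ┃>[-] workspace/       ┃├────┼────┼────┼────┤ 
 ┃   [-] data/          ┃│  4 │  2 │  3 │  8 │ 
 ┃     [ ] client.h     ┃├────┼────┼────┼────┤ 
 ┃     [-] tools/       ┃│  9 │ 13 │ 10 │ 15 │ 
 ┃       [x] server.h   ┃├────┼────┼────┼────┤ 
 ┃       [ ] worker.html┃│ 14 │  6 │ 12 │ 11 │ 
 ┃       [ ] worker.css ┃└────┴────┴────┴────┘ 
 ┃       [ ] LICENSE    ┃Moves: 0              
 ┃       [ ] helpers.htm┃                      
 ┃     [x] types.toml   ┃                      
 ┃     [ ] setup.py     ┃                      
 ┃     [ ] database.md  ┃                      
 ┗━━━━━━━━━━━━━━━━━━━━━━┗━━━━━━━━━━━━━━━━━━━━━━


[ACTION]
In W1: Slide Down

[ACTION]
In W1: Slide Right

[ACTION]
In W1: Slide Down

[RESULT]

..^................┃                           
...................┃                           
..^................┃                           
...................┃    ┏━━━━━━━━━━━━━━━━━━━━━━
...................┃    ┃ SlidingPuzzle        
...................┃━━━━┠──────────────────────
━━━━━━━━━━━━━━━━━━━┛    ┃┌────┬────┬────┬────┐ 
 ┠──────────────────────┃│  5 │  1 │    │  7 │ 
 ┃>[-] workspace/       ┃├────┼────┼────┼────┤ 
 ┃   [-] data/          ┃│  4 │  2 │  3 │  8 │ 
 ┃     [ ] client.h     ┃├────┼────┼────┼────┤ 
 ┃     [-] tools/       ┃│  9 │ 13 │ 10 │ 15 │ 
 ┃       [x] server.h   ┃├────┼────┼────┼────┤ 
 ┃       [ ] worker.html┃│ 14 │  6 │ 12 │ 11 │ 
 ┃       [ ] worker.css ┃└────┴────┴────┴────┘ 
 ┃       [ ] LICENSE    ┃Moves: 1              
 ┃       [ ] helpers.htm┃                      
 ┃     [x] types.toml   ┃                      
 ┃     [ ] setup.py     ┃                      
 ┃     [ ] database.md  ┃                      
 ┗━━━━━━━━━━━━━━━━━━━━━━┗━━━━━━━━━━━━━━━━━━━━━━


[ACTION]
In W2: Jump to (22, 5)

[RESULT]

..♣♣.........      ┃                           
..♣..........      ┃                           
.............      ┃                           
.............      ┃    ┏━━━━━━━━━━━━━━━━━━━━━━
.............      ┃    ┃ SlidingPuzzle        
.............      ┃━━━━┠──────────────────────
━━━━━━━━━━━━━━━━━━━┛    ┃┌────┬────┬────┬────┐ 
 ┠──────────────────────┃│  5 │  1 │    │  7 │ 
 ┃>[-] workspace/       ┃├────┼────┼────┼────┤ 
 ┃   [-] data/          ┃│  4 │  2 │  3 │  8 │ 
 ┃     [ ] client.h     ┃├────┼────┼────┼────┤ 
 ┃     [-] tools/       ┃│  9 │ 13 │ 10 │ 15 │ 
 ┃       [x] server.h   ┃├────┼────┼────┼────┤ 
 ┃       [ ] worker.html┃│ 14 │  6 │ 12 │ 11 │ 
 ┃       [ ] worker.css ┃└────┴────┴────┴────┘ 
 ┃       [ ] LICENSE    ┃Moves: 1              
 ┃       [ ] helpers.htm┃                      
 ┃     [x] types.toml   ┃                      
 ┃     [ ] setup.py     ┃                      
 ┃     [ ] database.md  ┃                      
 ┗━━━━━━━━━━━━━━━━━━━━━━┗━━━━━━━━━━━━━━━━━━━━━━


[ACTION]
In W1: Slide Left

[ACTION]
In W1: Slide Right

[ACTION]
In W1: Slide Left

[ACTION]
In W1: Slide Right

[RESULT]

..♣♣.........      ┃                           
..♣..........      ┃                           
.............      ┃                           
.............      ┃    ┏━━━━━━━━━━━━━━━━━━━━━━
.............      ┃    ┃ SlidingPuzzle        
.............      ┃━━━━┠──────────────────────
━━━━━━━━━━━━━━━━━━━┛    ┃┌────┬────┬────┬────┐ 
 ┠──────────────────────┃│  5 │  1 │    │  7 │ 
 ┃>[-] workspace/       ┃├────┼────┼────┼────┤ 
 ┃   [-] data/          ┃│  4 │  2 │  3 │  8 │ 
 ┃     [ ] client.h     ┃├────┼────┼────┼────┤ 
 ┃     [-] tools/       ┃│  9 │ 13 │ 10 │ 15 │ 
 ┃       [x] server.h   ┃├────┼────┼────┼────┤ 
 ┃       [ ] worker.html┃│ 14 │  6 │ 12 │ 11 │ 
 ┃       [ ] worker.css ┃└────┴────┴────┴────┘ 
 ┃       [ ] LICENSE    ┃Moves: 5              
 ┃       [ ] helpers.htm┃                      
 ┃     [x] types.toml   ┃                      
 ┃     [ ] setup.py     ┃                      
 ┃     [ ] database.md  ┃                      
 ┗━━━━━━━━━━━━━━━━━━━━━━┗━━━━━━━━━━━━━━━━━━━━━━


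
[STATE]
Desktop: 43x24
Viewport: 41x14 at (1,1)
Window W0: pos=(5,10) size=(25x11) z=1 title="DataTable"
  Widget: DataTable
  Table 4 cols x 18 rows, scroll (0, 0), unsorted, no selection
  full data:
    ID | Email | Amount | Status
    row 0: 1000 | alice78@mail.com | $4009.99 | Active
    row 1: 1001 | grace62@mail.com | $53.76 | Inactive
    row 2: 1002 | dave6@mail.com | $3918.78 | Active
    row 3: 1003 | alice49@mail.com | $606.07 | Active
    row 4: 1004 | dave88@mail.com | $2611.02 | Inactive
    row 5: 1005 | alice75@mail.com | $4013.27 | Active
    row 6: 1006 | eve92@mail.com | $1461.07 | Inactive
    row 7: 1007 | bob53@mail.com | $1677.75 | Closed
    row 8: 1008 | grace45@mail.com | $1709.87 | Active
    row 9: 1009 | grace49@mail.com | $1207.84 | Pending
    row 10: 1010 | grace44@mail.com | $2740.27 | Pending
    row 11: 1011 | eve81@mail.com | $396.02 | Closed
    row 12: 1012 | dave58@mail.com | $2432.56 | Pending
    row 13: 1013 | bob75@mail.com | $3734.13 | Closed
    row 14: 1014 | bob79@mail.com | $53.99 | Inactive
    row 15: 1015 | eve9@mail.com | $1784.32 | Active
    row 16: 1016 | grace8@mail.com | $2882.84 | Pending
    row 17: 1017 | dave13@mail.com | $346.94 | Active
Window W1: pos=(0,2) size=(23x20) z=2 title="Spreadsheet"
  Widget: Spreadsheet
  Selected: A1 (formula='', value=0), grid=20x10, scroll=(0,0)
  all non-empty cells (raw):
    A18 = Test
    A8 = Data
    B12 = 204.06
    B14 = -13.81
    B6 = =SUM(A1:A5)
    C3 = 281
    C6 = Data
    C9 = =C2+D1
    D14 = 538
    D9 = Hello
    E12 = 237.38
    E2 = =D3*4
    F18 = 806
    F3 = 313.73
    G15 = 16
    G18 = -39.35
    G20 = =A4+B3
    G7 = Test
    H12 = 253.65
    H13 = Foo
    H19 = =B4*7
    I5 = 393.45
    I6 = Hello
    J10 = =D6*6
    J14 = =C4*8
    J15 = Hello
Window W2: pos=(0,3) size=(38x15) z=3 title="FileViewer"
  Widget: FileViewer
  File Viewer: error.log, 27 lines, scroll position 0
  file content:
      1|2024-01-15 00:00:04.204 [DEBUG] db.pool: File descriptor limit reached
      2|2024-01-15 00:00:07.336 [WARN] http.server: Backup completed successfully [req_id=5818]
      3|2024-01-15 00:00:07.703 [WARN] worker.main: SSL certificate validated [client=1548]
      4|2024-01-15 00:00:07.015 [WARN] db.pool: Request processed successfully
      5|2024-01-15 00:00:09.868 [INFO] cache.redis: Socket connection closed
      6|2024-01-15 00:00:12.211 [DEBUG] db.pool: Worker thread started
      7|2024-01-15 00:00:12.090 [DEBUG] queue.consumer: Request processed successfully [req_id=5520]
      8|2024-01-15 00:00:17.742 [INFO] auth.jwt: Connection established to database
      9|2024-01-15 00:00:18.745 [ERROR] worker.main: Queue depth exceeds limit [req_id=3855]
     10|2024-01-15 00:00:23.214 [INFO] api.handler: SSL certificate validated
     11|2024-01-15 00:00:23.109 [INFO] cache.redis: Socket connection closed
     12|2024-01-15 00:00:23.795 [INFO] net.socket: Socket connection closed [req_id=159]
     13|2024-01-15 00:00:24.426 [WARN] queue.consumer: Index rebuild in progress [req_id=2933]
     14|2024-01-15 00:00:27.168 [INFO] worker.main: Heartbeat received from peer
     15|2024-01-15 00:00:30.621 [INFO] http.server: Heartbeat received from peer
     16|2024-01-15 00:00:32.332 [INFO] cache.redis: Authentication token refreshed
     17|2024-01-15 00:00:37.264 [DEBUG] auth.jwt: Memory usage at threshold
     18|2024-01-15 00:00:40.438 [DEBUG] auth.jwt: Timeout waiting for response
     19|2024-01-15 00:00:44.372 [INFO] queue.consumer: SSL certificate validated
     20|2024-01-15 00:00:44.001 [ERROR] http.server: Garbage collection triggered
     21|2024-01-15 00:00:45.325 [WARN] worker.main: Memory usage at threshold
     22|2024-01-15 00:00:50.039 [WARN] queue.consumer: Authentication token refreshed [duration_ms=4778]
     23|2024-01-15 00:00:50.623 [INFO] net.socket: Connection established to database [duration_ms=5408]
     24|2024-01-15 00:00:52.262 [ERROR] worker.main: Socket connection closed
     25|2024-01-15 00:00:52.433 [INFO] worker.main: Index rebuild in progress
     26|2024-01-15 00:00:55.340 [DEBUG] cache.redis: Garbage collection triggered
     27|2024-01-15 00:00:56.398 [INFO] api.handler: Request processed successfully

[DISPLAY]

                                         
━━━━━━━━━━━━━━━━━━━━━┓                   
━━━━━━━━━━━━━━━━━━━━━━━━━━━━━━━━━━━━┓    
 FileViewer                         ┃    
────────────────────────────────────┨    
2024-01-15 00:00:04.204 [DEBUG] db.▲┃    
2024-01-15 00:00:07.336 [WARN] http█┃    
2024-01-15 00:00:07.703 [WARN] work░┃    
2024-01-15 00:00:07.015 [WARN] db.p░┃    
2024-01-15 00:00:09.868 [INFO] cach░┃    
2024-01-15 00:00:12.211 [DEBUG] db.░┃    
2024-01-15 00:00:12.090 [DEBUG] que░┃    
2024-01-15 00:00:17.742 [INFO] auth░┃    
2024-01-15 00:00:18.745 [ERROR] wor░┃    


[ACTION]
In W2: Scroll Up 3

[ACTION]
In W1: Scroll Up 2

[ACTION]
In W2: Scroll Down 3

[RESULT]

                                         
━━━━━━━━━━━━━━━━━━━━━┓                   
━━━━━━━━━━━━━━━━━━━━━━━━━━━━━━━━━━━━┓    
 FileViewer                         ┃    
────────────────────────────────────┨    
2024-01-15 00:00:07.015 [WARN] db.p▲┃    
2024-01-15 00:00:09.868 [INFO] cach░┃    
2024-01-15 00:00:12.211 [DEBUG] db.█┃    
2024-01-15 00:00:12.090 [DEBUG] que░┃    
2024-01-15 00:00:17.742 [INFO] auth░┃    
2024-01-15 00:00:18.745 [ERROR] wor░┃    
2024-01-15 00:00:23.214 [INFO] api.░┃    
2024-01-15 00:00:23.109 [INFO] cach░┃    
2024-01-15 00:00:23.795 [INFO] net.░┃    


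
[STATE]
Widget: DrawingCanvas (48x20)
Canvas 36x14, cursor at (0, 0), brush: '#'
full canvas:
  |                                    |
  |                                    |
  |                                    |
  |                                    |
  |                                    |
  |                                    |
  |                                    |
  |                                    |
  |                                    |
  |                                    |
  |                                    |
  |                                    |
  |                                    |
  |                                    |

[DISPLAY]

+                                               
                                                
                                                
                                                
                                                
                                                
                                                
                                                
                                                
                                                
                                                
                                                
                                                
                                                
                                                
                                                
                                                
                                                
                                                
                                                


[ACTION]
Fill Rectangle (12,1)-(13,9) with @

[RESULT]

+                                               
                                                
                                                
                                                
                                                
                                                
                                                
                                                
                                                
                                                
                                                
                                                
 @@@@@@@@@                                      
 @@@@@@@@@                                      
                                                
                                                
                                                
                                                
                                                
                                                


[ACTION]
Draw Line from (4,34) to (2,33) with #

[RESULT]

+                                               
                                                
                                 #              
                                  #             
                                  #             
                                                
                                                
                                                
                                                
                                                
                                                
                                                
 @@@@@@@@@                                      
 @@@@@@@@@                                      
                                                
                                                
                                                
                                                
                                                
                                                


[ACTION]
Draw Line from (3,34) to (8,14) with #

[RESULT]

+                                               
                                                
                                 #              
                                ###             
                            ####  #             
                        ####                    
                    ####                        
                ####                            
              ##                                
                                                
                                                
                                                
 @@@@@@@@@                                      
 @@@@@@@@@                                      
                                                
                                                
                                                
                                                
                                                
                                                


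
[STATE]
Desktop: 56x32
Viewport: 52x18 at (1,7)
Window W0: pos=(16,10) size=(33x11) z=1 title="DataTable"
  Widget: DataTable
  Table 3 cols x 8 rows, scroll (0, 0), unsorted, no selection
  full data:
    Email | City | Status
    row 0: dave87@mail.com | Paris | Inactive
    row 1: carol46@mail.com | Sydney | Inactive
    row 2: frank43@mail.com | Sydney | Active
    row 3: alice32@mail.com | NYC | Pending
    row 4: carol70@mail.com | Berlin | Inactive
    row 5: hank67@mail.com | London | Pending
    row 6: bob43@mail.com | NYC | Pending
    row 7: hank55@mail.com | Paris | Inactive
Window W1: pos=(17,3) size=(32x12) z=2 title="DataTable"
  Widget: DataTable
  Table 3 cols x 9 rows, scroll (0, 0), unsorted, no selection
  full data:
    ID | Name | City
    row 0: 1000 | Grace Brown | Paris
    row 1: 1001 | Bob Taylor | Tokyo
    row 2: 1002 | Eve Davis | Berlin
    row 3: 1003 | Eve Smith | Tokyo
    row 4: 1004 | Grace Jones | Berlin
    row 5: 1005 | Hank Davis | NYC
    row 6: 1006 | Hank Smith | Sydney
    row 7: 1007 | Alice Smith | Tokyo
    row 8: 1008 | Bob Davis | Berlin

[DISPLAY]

                ┃────┼───────────┼──────       ┃    
                ┃1000│Grace Brown│Paris        ┃    
                ┃1001│Bob Taylor │Tokyo        ┃    
               ┏┃1002│Eve Davis  │Berlin       ┃    
               ┃┃1003│Eve Smith  │Tokyo        ┃    
               ┠┃1004│Grace Jones│Berlin       ┃    
               ┃┃1005│Hank Davis │NYC          ┃    
               ┃┗━━━━━━━━━━━━━━━━━━━━━━━━━━━━━━┛    
               ┃dave87@mail.com │Paris │Inactiv┃    
               ┃carol46@mail.com│Sydney│Inactiv┃    
               ┃frank43@mail.com│Sydney│Active ┃    
               ┃alice32@mail.com│NYC   │Pending┃    
               ┃carol70@mail.com│Berlin│Inactiv┃    
               ┗━━━━━━━━━━━━━━━━━━━━━━━━━━━━━━━┛    
                                                    
                                                    
                                                    
                                                    


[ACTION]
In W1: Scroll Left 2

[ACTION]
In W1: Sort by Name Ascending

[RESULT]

                ┃────┼───────────┼──────       ┃    
                ┃1007│Alice Smith│Tokyo        ┃    
                ┃1008│Bob Davis  │Berlin       ┃    
               ┏┃1001│Bob Taylor │Tokyo        ┃    
               ┃┃1002│Eve Davis  │Berlin       ┃    
               ┠┃1003│Eve Smith  │Tokyo        ┃    
               ┃┃1000│Grace Brown│Paris        ┃    
               ┃┗━━━━━━━━━━━━━━━━━━━━━━━━━━━━━━┛    
               ┃dave87@mail.com │Paris │Inactiv┃    
               ┃carol46@mail.com│Sydney│Inactiv┃    
               ┃frank43@mail.com│Sydney│Active ┃    
               ┃alice32@mail.com│NYC   │Pending┃    
               ┃carol70@mail.com│Berlin│Inactiv┃    
               ┗━━━━━━━━━━━━━━━━━━━━━━━━━━━━━━━┛    
                                                    
                                                    
                                                    
                                                    


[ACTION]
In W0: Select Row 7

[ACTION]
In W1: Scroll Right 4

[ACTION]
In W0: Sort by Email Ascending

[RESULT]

                ┃────┼───────────┼──────       ┃    
                ┃1007│Alice Smith│Tokyo        ┃    
                ┃1008│Bob Davis  │Berlin       ┃    
               ┏┃1001│Bob Taylor │Tokyo        ┃    
               ┃┃1002│Eve Davis  │Berlin       ┃    
               ┠┃1003│Eve Smith  │Tokyo        ┃    
               ┃┃1000│Grace Brown│Paris        ┃    
               ┃┗━━━━━━━━━━━━━━━━━━━━━━━━━━━━━━┛    
               ┃alice32@mail.com│NYC   │Pending┃    
               ┃bob43@mail.com  │NYC   │Pending┃    
               ┃carol46@mail.com│Sydney│Inactiv┃    
               ┃carol70@mail.com│Berlin│Inactiv┃    
               ┃dave87@mail.com │Paris │Inactiv┃    
               ┗━━━━━━━━━━━━━━━━━━━━━━━━━━━━━━━┛    
                                                    
                                                    
                                                    
                                                    


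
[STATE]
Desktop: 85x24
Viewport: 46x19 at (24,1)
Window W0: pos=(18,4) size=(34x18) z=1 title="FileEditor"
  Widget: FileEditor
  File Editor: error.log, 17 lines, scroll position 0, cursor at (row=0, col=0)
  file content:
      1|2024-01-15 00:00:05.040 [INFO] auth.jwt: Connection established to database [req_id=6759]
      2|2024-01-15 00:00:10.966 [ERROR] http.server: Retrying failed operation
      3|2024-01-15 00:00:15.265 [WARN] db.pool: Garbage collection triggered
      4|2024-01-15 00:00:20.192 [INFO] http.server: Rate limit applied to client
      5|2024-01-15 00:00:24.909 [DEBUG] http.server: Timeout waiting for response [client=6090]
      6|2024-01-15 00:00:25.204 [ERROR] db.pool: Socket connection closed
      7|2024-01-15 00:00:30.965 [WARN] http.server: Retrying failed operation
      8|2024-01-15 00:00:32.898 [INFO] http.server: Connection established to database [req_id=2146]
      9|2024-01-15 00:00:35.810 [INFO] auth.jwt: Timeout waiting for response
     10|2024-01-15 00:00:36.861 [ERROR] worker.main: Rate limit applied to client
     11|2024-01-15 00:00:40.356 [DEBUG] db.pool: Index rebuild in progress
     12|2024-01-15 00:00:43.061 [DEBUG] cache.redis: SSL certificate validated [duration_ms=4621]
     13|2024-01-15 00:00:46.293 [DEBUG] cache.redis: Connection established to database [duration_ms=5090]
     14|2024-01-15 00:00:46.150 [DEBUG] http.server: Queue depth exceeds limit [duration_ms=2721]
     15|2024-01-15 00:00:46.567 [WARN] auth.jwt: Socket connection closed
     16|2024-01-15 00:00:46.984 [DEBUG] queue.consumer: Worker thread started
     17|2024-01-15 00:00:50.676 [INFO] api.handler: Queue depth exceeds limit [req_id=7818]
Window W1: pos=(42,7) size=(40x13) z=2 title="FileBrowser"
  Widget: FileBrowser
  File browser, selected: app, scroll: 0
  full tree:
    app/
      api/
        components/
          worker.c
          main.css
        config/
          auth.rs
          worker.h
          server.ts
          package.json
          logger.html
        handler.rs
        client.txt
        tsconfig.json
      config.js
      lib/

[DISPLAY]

                                              
                                              
                                              
━━━━━━━━━━━━━━━━━━━━━━━━━━━┓                  
Editor                     ┃                  
───────────────────────────┨                  
01-15 00:00:05.040┏━━━━━━━━━━━━━━━━━━━━━━━━━━━
01-15 00:00:10.966┃ FileBrowser               
01-15 00:00:15.265┠───────────────────────────
01-15 00:00:20.192┃> [-] app/                 
01-15 00:00:24.909┃    [+] api/               
01-15 00:00:25.204┃    config.js              
01-15 00:00:30.965┃    [+] lib/               
01-15 00:00:32.898┃                           
01-15 00:00:35.810┃                           
01-15 00:00:36.861┃                           
01-15 00:00:40.356┃                           
01-15 00:00:43.061┃                           
01-15 00:00:46.293┗━━━━━━━━━━━━━━━━━━━━━━━━━━━


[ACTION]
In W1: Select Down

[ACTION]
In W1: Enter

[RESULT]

                                              
                                              
                                              
━━━━━━━━━━━━━━━━━━━━━━━━━━━┓                  
Editor                     ┃                  
───────────────────────────┨                  
01-15 00:00:05.040┏━━━━━━━━━━━━━━━━━━━━━━━━━━━
01-15 00:00:10.966┃ FileBrowser               
01-15 00:00:15.265┠───────────────────────────
01-15 00:00:20.192┃  [-] app/                 
01-15 00:00:24.909┃  > [-] api/               
01-15 00:00:25.204┃      [+] components/      
01-15 00:00:30.965┃      [+] config/          
01-15 00:00:32.898┃      handler.rs           
01-15 00:00:35.810┃      client.txt           
01-15 00:00:36.861┃      tsconfig.json        
01-15 00:00:40.356┃    config.js              
01-15 00:00:43.061┃    [+] lib/               
01-15 00:00:46.293┗━━━━━━━━━━━━━━━━━━━━━━━━━━━


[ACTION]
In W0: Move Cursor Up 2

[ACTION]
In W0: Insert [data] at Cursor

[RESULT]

                                              
                                              
                                              
━━━━━━━━━━━━━━━━━━━━━━━━━━━┓                  
Editor                     ┃                  
───────────────────────────┨                  
024-01-15 00:00:05┏━━━━━━━━━━━━━━━━━━━━━━━━━━━
01-15 00:00:10.966┃ FileBrowser               
01-15 00:00:15.265┠───────────────────────────
01-15 00:00:20.192┃  [-] app/                 
01-15 00:00:24.909┃  > [-] api/               
01-15 00:00:25.204┃      [+] components/      
01-15 00:00:30.965┃      [+] config/          
01-15 00:00:32.898┃      handler.rs           
01-15 00:00:35.810┃      client.txt           
01-15 00:00:36.861┃      tsconfig.json        
01-15 00:00:40.356┃    config.js              
01-15 00:00:43.061┃    [+] lib/               
01-15 00:00:46.293┗━━━━━━━━━━━━━━━━━━━━━━━━━━━


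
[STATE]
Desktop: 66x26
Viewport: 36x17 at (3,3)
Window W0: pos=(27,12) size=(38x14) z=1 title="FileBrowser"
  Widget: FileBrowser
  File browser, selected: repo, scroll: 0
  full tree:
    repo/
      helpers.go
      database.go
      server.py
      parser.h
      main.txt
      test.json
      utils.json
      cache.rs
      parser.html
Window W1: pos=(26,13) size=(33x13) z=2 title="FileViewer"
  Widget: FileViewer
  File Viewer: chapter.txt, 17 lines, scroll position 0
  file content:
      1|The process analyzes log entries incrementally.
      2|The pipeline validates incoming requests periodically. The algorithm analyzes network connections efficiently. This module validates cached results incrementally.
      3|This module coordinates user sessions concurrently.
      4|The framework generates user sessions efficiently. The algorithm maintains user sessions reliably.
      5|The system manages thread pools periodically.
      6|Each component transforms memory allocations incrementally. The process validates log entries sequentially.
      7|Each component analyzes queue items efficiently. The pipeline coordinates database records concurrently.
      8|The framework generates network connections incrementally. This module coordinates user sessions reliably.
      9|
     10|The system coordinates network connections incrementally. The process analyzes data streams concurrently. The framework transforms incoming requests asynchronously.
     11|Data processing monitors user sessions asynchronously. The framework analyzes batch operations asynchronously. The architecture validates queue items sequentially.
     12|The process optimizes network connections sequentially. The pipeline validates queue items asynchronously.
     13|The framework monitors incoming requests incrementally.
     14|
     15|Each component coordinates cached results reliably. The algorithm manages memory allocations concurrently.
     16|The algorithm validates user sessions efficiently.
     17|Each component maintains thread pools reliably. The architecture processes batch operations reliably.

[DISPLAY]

                                    
                                    
                                    
                                    
                                    
                                    
                                    
                                    
                                    
                        ┏━━━━━━━━━━━
                       ┏━━━━━━━━━━━━
                       ┃ FileViewer 
                       ┠────────────
                       ┃The process 
                       ┃The pipeline
                       ┃This module 
                       ┃The framewor


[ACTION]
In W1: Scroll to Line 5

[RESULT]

                                    
                                    
                                    
                                    
                                    
                                    
                                    
                                    
                                    
                        ┏━━━━━━━━━━━
                       ┏━━━━━━━━━━━━
                       ┃ FileViewer 
                       ┠────────────
                       ┃The system m
                       ┃Each compone
                       ┃Each compone
                       ┃The framewor


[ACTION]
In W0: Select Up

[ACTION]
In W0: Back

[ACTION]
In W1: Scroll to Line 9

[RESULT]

                                    
                                    
                                    
                                    
                                    
                                    
                                    
                                    
                                    
                        ┏━━━━━━━━━━━
                       ┏━━━━━━━━━━━━
                       ┃ FileViewer 
                       ┠────────────
                       ┃            
                       ┃The system c
                       ┃Data process
                       ┃The process 


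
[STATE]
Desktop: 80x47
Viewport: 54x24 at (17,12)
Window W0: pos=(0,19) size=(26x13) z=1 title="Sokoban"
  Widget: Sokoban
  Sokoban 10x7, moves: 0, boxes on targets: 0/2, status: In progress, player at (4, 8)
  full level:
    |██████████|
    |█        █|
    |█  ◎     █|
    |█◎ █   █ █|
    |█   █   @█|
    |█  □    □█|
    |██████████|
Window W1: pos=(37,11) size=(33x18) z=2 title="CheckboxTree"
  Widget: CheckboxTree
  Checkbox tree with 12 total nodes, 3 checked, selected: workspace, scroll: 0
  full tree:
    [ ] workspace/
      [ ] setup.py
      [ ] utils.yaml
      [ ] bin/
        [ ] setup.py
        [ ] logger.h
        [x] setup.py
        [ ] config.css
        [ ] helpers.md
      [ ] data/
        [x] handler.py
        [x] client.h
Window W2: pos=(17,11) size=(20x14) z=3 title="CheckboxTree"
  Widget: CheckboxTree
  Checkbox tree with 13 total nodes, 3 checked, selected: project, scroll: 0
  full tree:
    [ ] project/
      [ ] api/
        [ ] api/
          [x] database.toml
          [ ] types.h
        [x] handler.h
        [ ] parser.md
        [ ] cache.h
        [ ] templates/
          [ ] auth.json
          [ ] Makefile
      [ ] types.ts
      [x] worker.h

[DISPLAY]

┃ CheckboxTree     ┃┃ CheckboxTree                  ┃ 
┠──────────────────┨┠───────────────────────────────┨ 
┃>[-] project/     ┃┃>[-] workspace/                ┃ 
┃   [-] api/       ┃┃   [ ] setup.py                ┃ 
┃     [-] api/     ┃┃   [ ] utils.yaml              ┃ 
┃       [x] databas┃┃   [-] bin/                    ┃ 
┃       [ ] types.h┃┃     [ ] setup.py              ┃ 
┃     [x] handler.h┃┃     [ ] logger.h              ┃ 
┃     [ ] parser.md┃┃     [x] setup.py              ┃ 
┃     [ ] cache.h  ┃┃     [ ] config.css            ┃ 
┃     [ ] templates┃┃     [ ] helpers.md            ┃ 
┃       [ ] auth.js┃┃   [x] data/                   ┃ 
┗━━━━━━━━━━━━━━━━━━┛┃     [x] handler.py            ┃ 
        ┃           ┃     [x] client.h              ┃ 
        ┃           ┃                               ┃ 
        ┃           ┃                               ┃ 
        ┃           ┗━━━━━━━━━━━━━━━━━━━━━━━━━━━━━━━┛ 
        ┃                                             
        ┃                                             
━━━━━━━━┛                                             
                                                      
                                                      
                                                      
                                                      


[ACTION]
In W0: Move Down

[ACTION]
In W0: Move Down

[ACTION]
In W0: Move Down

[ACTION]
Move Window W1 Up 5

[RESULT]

┃ CheckboxTree     ┃┃   [-] bin/                    ┃ 
┠──────────────────┨┃     [ ] setup.py              ┃ 
┃>[-] project/     ┃┃     [ ] logger.h              ┃ 
┃   [-] api/       ┃┃     [x] setup.py              ┃ 
┃     [-] api/     ┃┃     [ ] config.css            ┃ 
┃       [x] databas┃┃     [ ] helpers.md            ┃ 
┃       [ ] types.h┃┃   [x] data/                   ┃ 
┃     [x] handler.h┃┃     [x] handler.py            ┃ 
┃     [ ] parser.md┃┃     [x] client.h              ┃ 
┃     [ ] cache.h  ┃┃                               ┃ 
┃     [ ] templates┃┃                               ┃ 
┃       [ ] auth.js┃┗━━━━━━━━━━━━━━━━━━━━━━━━━━━━━━━┛ 
┗━━━━━━━━━━━━━━━━━━┛                                  
        ┃                                             
        ┃                                             
        ┃                                             
        ┃                                             
        ┃                                             
        ┃                                             
━━━━━━━━┛                                             
                                                      
                                                      
                                                      
                                                      


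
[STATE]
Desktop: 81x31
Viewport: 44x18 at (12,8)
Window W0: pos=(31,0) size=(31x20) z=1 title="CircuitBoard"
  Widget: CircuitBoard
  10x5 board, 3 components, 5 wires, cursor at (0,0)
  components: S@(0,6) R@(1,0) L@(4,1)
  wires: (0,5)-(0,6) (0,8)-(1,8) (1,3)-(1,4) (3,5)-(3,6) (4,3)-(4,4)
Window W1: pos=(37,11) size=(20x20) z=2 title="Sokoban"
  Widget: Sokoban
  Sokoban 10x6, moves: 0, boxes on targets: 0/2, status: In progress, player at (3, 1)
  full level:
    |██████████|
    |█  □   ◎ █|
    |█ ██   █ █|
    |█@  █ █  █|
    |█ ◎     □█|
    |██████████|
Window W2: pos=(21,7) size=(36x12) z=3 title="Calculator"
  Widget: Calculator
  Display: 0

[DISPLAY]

         ┃ Calculator                       
         ┠──────────────────────────────────
         ┃                                 0
         ┃┌───┬───┬───┬───┐                 
         ┃│ 7 │ 8 │ 9 │ ÷ │                 
         ┃├───┼───┼───┼───┤                 
         ┃│ 4 │ 5 │ 6 │ × │                 
         ┃├───┼───┼───┼───┤                 
         ┃│ 1 │ 2 │ 3 │ - │                 
         ┃└───┴───┴───┴───┘                 
         ┗━━━━━━━━━━━━━━━━━━━━━━━━━━━━━━━━━━
                   ┗━━━━━┃██████████        
                         ┃Moves: 0  0/2     
                         ┃                  
                         ┃                  
                         ┃                  
                         ┃                  
                         ┃                  


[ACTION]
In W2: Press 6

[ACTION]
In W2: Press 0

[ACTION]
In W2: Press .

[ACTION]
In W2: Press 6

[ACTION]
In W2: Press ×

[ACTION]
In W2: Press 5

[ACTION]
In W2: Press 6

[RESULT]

         ┃ Calculator                       
         ┠──────────────────────────────────
         ┃                                56
         ┃┌───┬───┬───┬───┐                 
         ┃│ 7 │ 8 │ 9 │ ÷ │                 
         ┃├───┼───┼───┼───┤                 
         ┃│ 4 │ 5 │ 6 │ × │                 
         ┃├───┼───┼───┼───┤                 
         ┃│ 1 │ 2 │ 3 │ - │                 
         ┃└───┴───┴───┴───┘                 
         ┗━━━━━━━━━━━━━━━━━━━━━━━━━━━━━━━━━━
                   ┗━━━━━┃██████████        
                         ┃Moves: 0  0/2     
                         ┃                  
                         ┃                  
                         ┃                  
                         ┃                  
                         ┃                  
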